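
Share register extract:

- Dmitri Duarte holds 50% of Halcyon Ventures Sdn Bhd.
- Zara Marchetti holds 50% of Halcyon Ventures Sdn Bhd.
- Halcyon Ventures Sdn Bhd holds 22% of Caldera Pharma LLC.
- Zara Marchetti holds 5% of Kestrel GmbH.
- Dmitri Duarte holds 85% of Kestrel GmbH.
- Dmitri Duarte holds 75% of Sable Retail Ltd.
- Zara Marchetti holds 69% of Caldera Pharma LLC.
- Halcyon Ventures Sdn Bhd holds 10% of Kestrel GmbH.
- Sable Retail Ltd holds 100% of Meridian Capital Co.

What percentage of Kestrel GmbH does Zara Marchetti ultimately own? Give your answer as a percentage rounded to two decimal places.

10.00%

Zara reaches Kestrel along 2 paths.
Via Halcyon: 50% × 10% = 5%.
Direct stake: 5% = 5%.
Total: 5% + 5% = 10%.
Rounded: 10.00%.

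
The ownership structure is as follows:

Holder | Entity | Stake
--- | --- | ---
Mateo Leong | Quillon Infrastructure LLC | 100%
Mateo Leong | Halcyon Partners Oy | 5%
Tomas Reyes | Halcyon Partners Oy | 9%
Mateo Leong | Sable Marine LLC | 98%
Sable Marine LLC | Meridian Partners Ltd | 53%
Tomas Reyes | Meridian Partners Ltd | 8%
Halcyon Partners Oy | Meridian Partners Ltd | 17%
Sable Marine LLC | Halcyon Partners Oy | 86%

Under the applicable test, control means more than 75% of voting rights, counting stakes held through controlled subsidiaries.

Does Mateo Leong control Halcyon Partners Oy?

Yes

Mateo holds 98% of Sable, so Mateo controls Sable.
Sable and Mateo together hold 86% + 5% = 91% of Halcyon, so Mateo controls Halcyon.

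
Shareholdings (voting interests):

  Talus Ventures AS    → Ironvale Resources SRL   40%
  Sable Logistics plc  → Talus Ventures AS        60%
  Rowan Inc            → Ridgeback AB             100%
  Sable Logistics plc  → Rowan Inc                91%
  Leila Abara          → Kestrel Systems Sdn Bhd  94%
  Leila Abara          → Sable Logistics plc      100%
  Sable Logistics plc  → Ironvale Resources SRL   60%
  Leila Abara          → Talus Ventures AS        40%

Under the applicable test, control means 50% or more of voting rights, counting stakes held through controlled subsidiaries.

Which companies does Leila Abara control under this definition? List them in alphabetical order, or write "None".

Ironvale Resources SRL, Kestrel Systems Sdn Bhd, Ridgeback AB, Rowan Inc, Sable Logistics plc, Talus Ventures AS

Leila holds 100% of Sable, so Leila controls Sable.
Leila holds 94% of Kestrel, so Leila controls Kestrel.
Sable holds 91% of Rowan, so Leila controls Rowan.
Leila and Sable together hold 40% + 60% = 100% of Talus, so Leila controls Talus.
Talus and Sable together hold 40% + 60% = 100% of Ironvale, so Leila controls Ironvale.
Rowan holds 100% of Ridgeback, so Leila controls Ridgeback.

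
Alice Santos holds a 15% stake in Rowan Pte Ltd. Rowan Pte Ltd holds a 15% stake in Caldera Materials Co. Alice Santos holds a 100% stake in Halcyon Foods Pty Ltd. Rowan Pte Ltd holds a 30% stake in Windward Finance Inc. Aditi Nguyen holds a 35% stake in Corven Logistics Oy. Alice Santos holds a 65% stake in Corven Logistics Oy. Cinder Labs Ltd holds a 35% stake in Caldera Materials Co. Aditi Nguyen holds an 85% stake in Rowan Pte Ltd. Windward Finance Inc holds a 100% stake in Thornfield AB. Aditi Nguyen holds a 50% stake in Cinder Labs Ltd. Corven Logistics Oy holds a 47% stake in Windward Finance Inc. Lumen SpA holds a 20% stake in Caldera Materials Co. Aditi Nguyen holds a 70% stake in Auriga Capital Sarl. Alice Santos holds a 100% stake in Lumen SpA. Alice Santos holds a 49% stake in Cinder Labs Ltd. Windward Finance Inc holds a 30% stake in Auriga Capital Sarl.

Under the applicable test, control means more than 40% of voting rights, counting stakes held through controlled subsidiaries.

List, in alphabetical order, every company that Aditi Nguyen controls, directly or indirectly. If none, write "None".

Aditi holds 85% of Rowan, so Aditi controls Rowan.
Aditi holds 50% of Cinder, so Aditi controls Cinder.
Rowan and Cinder together hold 15% + 35% = 50% of Caldera, so Aditi controls Caldera.
Aditi holds 70% of Auriga, so Aditi controls Auriga.
No other company's threshold is met.

Auriga Capital Sarl, Caldera Materials Co, Cinder Labs Ltd, Rowan Pte Ltd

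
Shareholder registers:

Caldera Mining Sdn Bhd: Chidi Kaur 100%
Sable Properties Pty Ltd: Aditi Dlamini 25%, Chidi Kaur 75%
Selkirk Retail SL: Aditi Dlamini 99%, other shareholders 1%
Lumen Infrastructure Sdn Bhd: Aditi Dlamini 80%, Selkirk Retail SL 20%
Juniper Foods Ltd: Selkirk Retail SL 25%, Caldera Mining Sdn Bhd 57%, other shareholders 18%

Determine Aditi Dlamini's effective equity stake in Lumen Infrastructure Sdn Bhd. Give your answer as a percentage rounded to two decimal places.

Aditi reaches Lumen along 2 paths.
Direct stake: 80% = 80%.
Via Selkirk: 99% × 20% = 19.8%.
Total: 80% + 19.8% = 99.8%.
Rounded: 99.80%.

99.80%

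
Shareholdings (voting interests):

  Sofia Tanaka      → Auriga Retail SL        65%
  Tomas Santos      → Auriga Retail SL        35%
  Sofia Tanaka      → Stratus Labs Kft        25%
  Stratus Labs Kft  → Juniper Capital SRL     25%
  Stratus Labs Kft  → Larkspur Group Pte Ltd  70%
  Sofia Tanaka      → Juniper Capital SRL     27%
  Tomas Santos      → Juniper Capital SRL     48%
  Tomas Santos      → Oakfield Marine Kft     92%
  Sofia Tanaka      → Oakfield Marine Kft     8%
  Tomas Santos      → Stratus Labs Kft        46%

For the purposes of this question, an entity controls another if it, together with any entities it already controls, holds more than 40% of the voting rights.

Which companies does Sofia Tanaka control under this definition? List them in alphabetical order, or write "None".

Auriga Retail SL

Sofia holds 65% of Auriga, so Sofia controls Auriga.
No other company's threshold is met.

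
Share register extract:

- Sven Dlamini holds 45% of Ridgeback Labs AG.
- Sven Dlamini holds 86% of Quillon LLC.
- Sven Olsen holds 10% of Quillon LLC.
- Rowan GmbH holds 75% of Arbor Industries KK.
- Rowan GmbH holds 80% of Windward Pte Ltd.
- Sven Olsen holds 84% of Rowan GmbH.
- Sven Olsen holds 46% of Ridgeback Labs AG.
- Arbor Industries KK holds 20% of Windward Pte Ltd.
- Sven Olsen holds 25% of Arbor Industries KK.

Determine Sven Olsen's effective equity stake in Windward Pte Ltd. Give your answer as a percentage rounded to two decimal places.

84.80%

Sven Olsen reaches Windward along 3 paths.
Via Rowan: 84% × 80% = 67.2%.
Via Arbor: 25% × 20% = 5%.
Via Rowan → Arbor: 84% × 75% × 20% = 12.6%.
Total: 67.2% + 5% + 12.6% = 84.8%.
Rounded: 84.80%.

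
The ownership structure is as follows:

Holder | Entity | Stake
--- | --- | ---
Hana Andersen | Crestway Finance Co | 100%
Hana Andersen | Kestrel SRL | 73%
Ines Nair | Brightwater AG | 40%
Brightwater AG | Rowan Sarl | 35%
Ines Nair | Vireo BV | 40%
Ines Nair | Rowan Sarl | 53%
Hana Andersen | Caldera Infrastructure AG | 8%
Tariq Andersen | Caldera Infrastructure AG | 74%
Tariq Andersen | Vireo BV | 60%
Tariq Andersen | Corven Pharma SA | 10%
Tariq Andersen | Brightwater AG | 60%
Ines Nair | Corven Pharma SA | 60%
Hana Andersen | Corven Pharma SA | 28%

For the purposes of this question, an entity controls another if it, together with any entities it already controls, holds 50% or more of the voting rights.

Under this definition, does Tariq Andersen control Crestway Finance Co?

Tariq holds 60% of Vireo, so Tariq controls Vireo.
Tariq holds 60% of Brightwater, so Tariq controls Brightwater.
Tariq holds 74% of Caldera, so Tariq controls Caldera.
Neither Tariq nor any entity Tariq controls holds any voting interest in Crestway.
So Tariq does not control Crestway.

No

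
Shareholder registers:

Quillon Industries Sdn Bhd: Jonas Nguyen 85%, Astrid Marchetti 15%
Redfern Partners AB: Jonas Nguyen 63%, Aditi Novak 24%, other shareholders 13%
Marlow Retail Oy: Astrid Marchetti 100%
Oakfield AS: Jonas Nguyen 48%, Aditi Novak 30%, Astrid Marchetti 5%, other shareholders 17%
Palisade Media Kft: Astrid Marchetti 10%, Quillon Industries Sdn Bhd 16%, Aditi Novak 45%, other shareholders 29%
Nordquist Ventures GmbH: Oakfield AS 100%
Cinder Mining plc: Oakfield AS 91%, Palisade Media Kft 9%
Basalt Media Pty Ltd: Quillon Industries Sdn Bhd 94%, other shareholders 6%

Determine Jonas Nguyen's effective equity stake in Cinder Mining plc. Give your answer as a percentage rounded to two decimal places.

Jonas reaches Cinder along 2 paths.
Via Oakfield: 48% × 91% = 43.68%.
Via Quillon → Palisade: 85% × 16% × 9% = 1.224%.
Total: 43.68% + 1.224% = 44.904%.
Rounded: 44.90%.

44.90%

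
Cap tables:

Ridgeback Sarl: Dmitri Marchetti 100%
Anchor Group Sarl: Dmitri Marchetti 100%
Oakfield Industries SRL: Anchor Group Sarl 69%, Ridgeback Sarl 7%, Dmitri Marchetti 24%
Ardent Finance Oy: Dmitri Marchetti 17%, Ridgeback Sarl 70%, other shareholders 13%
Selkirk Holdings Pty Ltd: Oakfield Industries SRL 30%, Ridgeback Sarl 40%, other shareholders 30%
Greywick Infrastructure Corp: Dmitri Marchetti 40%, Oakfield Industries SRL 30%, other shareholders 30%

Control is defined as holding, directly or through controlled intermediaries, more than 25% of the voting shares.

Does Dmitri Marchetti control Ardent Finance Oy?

Dmitri holds 100% of Ridgeback, so Dmitri controls Ridgeback.
Dmitri and Ridgeback together hold 17% + 70% = 87% of Ardent, so Dmitri controls Ardent.

Yes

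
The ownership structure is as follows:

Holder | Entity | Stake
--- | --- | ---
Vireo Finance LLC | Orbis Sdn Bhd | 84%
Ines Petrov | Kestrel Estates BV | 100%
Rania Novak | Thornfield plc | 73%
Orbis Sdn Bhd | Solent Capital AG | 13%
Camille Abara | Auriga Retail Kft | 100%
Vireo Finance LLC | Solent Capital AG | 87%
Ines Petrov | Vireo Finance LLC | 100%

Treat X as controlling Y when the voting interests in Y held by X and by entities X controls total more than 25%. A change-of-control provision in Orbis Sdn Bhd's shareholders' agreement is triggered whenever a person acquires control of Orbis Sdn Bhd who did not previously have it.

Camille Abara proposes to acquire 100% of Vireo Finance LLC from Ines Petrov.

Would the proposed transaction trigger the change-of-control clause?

The purchase adds only to Camille's holdings (Ines's stake shrinks), so Camille is the only person who could newly come to control Orbis.
Camille holds 100% of Auriga, so Camille controls Auriga.
Neither Camille nor any entity Camille controls holds any voting interest in Orbis.
So before the transaction, Camille does not control Orbis.
After the purchase, Camille holds 100% of Vireo directly, and Ines's stake falls to 0%.
Camille holds 100% of Vireo, so Camille controls Vireo.
Vireo holds 84% of Orbis, so Camille controls Orbis.
Camille did not control Orbis before and does after, so the clause is triggered.

Yes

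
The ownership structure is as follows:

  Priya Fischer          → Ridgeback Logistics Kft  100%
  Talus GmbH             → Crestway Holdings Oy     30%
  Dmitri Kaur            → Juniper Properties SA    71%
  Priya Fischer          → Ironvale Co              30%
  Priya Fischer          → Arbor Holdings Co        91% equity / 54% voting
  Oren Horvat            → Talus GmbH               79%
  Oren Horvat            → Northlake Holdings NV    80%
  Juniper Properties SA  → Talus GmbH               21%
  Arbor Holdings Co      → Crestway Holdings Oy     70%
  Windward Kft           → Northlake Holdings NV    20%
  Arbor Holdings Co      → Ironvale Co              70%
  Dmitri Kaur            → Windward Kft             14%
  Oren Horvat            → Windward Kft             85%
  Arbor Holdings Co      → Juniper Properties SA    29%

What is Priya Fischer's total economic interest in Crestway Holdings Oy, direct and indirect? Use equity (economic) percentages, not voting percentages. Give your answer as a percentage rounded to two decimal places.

65.36%

Priya reaches Crestway along 2 paths.
Via Arbor → Juniper → Talus: 91% × 29% × 21% × 30% = 1.66257%.
Via Arbor: 91% × 70% = 63.7%.
Total: 1.66257% + 63.7% = 65.36257%.
Rounded: 65.36%.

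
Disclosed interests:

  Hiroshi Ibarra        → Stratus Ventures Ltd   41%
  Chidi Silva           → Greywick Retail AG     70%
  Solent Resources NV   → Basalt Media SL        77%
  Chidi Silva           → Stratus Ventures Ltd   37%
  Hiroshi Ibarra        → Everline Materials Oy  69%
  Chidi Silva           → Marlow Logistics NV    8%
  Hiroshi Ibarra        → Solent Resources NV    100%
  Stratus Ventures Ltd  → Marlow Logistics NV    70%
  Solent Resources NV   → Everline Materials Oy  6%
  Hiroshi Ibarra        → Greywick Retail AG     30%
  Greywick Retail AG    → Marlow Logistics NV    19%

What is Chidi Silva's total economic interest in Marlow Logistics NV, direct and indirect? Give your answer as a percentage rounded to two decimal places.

Chidi reaches Marlow along 3 paths.
Via Stratus: 37% × 70% = 25.9%.
Direct stake: 8% = 8%.
Via Greywick: 70% × 19% = 13.3%.
Total: 25.9% + 8% + 13.3% = 47.2%.
Rounded: 47.20%.

47.20%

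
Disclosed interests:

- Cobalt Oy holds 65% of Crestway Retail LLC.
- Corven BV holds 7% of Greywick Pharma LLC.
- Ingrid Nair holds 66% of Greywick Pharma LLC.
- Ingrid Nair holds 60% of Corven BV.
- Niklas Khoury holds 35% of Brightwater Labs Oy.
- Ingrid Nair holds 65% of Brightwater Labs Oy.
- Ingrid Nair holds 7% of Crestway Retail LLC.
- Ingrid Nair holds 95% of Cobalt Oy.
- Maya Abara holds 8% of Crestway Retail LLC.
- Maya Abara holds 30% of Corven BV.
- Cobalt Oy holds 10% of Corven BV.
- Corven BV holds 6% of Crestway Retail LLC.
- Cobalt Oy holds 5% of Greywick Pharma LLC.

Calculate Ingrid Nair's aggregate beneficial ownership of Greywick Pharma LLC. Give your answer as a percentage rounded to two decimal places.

Ingrid reaches Greywick along 4 paths.
Via Cobalt → Corven: 95% × 10% × 7% = 0.665%.
Via Corven: 60% × 7% = 4.2%.
Direct stake: 66% = 66%.
Via Cobalt: 95% × 5% = 4.75%.
Total: 0.665% + 4.2% + 66% + 4.75% = 75.615%.
Rounded: 75.62%.

75.62%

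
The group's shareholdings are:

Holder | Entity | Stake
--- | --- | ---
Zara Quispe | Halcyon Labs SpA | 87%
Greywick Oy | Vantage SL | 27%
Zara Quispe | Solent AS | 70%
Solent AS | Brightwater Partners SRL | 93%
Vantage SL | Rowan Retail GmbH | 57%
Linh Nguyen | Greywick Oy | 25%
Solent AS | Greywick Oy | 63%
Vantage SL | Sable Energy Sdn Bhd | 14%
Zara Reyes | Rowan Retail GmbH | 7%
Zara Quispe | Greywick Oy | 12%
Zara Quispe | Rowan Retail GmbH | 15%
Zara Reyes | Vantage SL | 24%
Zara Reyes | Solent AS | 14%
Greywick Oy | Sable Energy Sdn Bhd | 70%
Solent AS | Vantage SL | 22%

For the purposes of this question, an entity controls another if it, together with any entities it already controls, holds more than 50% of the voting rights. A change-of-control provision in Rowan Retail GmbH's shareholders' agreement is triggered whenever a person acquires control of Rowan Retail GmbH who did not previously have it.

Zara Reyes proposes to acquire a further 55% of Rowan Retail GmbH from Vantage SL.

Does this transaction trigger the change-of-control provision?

Yes

The purchase adds only to Zara Reyes's holdings (Vantage's stake shrinks), so Zara Reyes is the only person who could newly come to control Rowan.
Zara Reyes's largest direct stake is 24% in Vantage, which does not meet the threshold, so Zara Reyes controls no company.
In Rowan, Zara Reyes's side holds only 7%, not > 50%.
So before the transaction, Zara Reyes does not control Rowan.
After the purchase, Zara Reyes's direct stake in Rowan rises to 7% + 55% = 62%, and Vantage's stake falls to 2%.
Zara Reyes holds 62% of Rowan, so Zara Reyes controls Rowan.
Zara Reyes did not control Rowan before and does after, so the clause is triggered.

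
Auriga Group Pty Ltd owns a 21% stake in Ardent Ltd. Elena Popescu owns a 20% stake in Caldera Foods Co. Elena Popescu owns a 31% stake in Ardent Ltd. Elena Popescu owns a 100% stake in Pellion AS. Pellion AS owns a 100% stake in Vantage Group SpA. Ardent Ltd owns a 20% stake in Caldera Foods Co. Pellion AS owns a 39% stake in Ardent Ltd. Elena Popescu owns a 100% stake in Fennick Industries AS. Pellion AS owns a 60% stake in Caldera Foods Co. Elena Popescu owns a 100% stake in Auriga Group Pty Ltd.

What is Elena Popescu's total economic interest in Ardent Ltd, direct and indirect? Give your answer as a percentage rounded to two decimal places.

Elena reaches Ardent along 3 paths.
Via Pellion: 100% × 39% = 39%.
Direct stake: 31% = 31%.
Via Auriga: 100% × 21% = 21%.
Total: 39% + 31% + 21% = 91%.
Rounded: 91.00%.

91.00%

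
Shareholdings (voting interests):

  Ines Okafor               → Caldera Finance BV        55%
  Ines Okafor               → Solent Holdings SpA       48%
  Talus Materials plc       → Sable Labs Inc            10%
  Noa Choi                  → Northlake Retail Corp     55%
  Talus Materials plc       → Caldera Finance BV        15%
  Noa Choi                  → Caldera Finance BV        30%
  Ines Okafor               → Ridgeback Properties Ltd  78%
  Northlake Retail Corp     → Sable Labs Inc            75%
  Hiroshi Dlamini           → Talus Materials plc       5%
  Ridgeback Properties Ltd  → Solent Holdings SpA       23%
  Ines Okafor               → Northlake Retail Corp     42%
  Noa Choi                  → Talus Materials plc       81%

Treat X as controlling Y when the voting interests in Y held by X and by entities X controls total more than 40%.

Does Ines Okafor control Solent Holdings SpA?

Yes

Ines holds 78% of Ridgeback, so Ines controls Ridgeback.
Ines and Ridgeback together hold 48% + 23% = 71% of Solent, so Ines controls Solent.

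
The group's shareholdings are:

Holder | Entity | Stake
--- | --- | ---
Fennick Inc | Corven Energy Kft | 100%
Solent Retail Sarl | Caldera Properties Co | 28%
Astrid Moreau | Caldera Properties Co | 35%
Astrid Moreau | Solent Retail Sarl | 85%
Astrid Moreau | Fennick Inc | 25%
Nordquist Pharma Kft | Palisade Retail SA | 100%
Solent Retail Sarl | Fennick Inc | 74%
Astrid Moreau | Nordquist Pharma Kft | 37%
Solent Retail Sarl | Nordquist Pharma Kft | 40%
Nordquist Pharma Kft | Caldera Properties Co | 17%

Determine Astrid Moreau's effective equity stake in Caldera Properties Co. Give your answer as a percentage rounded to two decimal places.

70.87%

Astrid reaches Caldera along 4 paths.
Direct stake: 35% = 35%.
Via Solent: 85% × 28% = 23.8%.
Via Solent → Nordquist: 85% × 40% × 17% = 5.78%.
Via Nordquist: 37% × 17% = 6.29%.
Total: 35% + 23.8% + 5.78% + 6.29% = 70.87%.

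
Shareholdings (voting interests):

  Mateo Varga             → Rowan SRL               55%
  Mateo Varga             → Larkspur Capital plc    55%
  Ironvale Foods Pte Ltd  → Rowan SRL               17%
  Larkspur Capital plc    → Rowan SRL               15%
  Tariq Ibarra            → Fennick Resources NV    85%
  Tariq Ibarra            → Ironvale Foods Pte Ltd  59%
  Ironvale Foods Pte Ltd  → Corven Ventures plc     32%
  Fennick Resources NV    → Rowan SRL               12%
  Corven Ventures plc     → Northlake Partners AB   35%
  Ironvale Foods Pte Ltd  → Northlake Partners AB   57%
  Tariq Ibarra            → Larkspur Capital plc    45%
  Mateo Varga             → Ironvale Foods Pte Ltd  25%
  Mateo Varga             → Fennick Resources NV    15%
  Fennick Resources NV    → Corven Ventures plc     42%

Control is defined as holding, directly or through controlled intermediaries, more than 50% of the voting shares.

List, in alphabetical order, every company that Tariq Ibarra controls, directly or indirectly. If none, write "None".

Corven Ventures plc, Fennick Resources NV, Ironvale Foods Pte Ltd, Northlake Partners AB

Tariq holds 85% of Fennick, so Tariq controls Fennick.
Tariq holds 59% of Ironvale, so Tariq controls Ironvale.
Ironvale and Fennick together hold 32% + 42% = 74% of Corven, so Tariq controls Corven.
Corven and Ironvale together hold 35% + 57% = 92% of Northlake, so Tariq controls Northlake.
No other company's threshold is met.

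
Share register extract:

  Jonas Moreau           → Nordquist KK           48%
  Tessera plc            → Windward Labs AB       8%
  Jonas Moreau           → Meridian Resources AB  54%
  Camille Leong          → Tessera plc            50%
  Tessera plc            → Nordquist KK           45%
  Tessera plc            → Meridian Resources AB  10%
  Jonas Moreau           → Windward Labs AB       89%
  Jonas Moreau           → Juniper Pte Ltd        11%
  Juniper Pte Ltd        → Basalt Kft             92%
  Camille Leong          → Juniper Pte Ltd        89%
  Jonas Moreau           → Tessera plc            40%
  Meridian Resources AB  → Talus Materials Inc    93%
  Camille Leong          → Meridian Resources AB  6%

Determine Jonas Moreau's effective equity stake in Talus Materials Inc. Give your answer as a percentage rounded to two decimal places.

Jonas reaches Talus along 2 paths.
Via Meridian: 54% × 93% = 50.22%.
Via Tessera → Meridian: 40% × 10% × 93% = 3.72%.
Total: 50.22% + 3.72% = 53.94%.

53.94%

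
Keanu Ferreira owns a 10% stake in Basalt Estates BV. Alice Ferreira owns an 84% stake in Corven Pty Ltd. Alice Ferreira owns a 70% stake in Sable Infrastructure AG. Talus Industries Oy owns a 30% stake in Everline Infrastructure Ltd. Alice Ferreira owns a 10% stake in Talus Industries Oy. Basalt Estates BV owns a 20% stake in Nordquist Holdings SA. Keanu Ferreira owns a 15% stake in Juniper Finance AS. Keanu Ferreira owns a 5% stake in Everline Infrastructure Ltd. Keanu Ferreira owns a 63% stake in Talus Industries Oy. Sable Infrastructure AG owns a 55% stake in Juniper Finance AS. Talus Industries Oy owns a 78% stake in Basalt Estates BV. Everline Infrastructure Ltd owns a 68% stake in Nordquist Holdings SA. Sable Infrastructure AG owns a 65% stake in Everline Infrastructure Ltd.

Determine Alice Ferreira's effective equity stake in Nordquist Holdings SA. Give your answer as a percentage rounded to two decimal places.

Alice reaches Nordquist along 3 paths.
Via Sable → Everline: 70% × 65% × 68% = 30.94%.
Via Talus → Everline: 10% × 30% × 68% = 2.04%.
Via Talus → Basalt: 10% × 78% × 20% = 1.56%.
Total: 30.94% + 2.04% + 1.56% = 34.54%.

34.54%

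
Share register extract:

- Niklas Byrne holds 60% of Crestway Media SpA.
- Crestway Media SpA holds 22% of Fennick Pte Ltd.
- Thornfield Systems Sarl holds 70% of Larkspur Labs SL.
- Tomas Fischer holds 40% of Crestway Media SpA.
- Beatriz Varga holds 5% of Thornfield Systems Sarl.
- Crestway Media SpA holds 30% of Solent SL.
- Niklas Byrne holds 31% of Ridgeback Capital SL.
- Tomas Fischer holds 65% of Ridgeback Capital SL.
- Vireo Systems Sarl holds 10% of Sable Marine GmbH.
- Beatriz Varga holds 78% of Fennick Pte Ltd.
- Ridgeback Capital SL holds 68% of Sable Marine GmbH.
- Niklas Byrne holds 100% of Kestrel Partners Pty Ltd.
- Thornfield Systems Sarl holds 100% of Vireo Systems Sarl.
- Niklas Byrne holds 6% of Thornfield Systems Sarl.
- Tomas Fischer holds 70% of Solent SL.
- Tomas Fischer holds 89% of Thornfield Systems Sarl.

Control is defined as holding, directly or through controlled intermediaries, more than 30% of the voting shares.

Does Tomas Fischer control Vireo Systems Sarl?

Tomas holds 89% of Thornfield, so Tomas controls Thornfield.
Thornfield holds 100% of Vireo, so Tomas controls Vireo.

Yes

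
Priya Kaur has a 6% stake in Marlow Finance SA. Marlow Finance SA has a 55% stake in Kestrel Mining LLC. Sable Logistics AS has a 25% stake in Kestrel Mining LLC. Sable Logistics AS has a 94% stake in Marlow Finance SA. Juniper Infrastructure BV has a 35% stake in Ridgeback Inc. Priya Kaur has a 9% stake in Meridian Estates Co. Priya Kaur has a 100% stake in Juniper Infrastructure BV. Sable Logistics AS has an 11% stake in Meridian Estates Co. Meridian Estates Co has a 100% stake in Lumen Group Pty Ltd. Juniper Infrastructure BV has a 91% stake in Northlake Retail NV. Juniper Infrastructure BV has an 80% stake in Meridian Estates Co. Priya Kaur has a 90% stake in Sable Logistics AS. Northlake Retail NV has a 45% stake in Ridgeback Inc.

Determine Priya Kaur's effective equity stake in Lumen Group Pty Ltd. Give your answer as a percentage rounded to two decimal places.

Priya reaches Lumen along 3 paths.
Via Juniper → Meridian: 100% × 80% × 100% = 80%.
Via Sable → Meridian: 90% × 11% × 100% = 9.9%.
Via Meridian: 9% × 100% = 9%.
Total: 80% + 9.9% + 9% = 98.9%.
Rounded: 98.90%.

98.90%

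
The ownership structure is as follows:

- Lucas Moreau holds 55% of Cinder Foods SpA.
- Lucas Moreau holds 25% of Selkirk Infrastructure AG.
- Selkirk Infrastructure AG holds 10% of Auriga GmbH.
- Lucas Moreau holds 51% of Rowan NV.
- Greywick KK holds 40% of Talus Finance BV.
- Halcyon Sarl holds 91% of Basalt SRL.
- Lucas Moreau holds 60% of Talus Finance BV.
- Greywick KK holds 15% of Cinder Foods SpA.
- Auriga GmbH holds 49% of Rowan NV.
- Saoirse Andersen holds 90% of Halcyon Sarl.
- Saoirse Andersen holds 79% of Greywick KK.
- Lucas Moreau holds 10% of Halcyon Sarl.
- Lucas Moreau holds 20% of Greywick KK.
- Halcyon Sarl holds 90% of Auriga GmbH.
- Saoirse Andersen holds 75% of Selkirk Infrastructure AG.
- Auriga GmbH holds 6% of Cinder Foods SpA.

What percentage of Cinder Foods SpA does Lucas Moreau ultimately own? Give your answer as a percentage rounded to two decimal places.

Lucas reaches Cinder along 4 paths.
Via Halcyon → Auriga: 10% × 90% × 6% = 0.54%.
Via Selkirk → Auriga: 25% × 10% × 6% = 0.15%.
Direct stake: 55% = 55%.
Via Greywick: 20% × 15% = 3%.
Total: 0.54% + 0.15% + 55% + 3% = 58.69%.

58.69%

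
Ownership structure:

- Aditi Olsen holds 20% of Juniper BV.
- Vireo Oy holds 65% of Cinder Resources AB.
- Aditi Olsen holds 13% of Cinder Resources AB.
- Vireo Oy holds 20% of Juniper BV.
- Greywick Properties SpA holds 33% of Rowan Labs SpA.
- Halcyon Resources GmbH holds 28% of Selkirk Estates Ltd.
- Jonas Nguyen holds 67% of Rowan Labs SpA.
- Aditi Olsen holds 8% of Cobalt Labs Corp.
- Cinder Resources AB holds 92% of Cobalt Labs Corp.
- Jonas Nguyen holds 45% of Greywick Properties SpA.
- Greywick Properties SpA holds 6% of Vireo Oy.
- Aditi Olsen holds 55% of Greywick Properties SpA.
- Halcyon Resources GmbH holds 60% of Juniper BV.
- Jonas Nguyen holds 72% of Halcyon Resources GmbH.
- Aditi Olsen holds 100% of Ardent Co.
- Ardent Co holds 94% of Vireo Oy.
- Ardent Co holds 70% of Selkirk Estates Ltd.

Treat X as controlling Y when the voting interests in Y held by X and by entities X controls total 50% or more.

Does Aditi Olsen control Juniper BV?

Aditi holds 100% of Ardent, so Aditi controls Ardent.
Aditi holds 55% of Greywick, so Aditi controls Greywick.
Greywick and Ardent together hold 6% + 94% = 100% of Vireo, so Aditi controls Vireo.
Ardent holds 70% of Selkirk, so Aditi controls Selkirk.
Aditi and Vireo together hold 13% + 65% = 78% of Cinder, so Aditi controls Cinder.
Cinder and Aditi together hold 92% + 8% = 100% of Cobalt, so Aditi controls Cobalt.
In Juniper, Aditi's side holds only 20% + 20% = 40%, not ≥ 50%.
So Aditi does not control Juniper.

No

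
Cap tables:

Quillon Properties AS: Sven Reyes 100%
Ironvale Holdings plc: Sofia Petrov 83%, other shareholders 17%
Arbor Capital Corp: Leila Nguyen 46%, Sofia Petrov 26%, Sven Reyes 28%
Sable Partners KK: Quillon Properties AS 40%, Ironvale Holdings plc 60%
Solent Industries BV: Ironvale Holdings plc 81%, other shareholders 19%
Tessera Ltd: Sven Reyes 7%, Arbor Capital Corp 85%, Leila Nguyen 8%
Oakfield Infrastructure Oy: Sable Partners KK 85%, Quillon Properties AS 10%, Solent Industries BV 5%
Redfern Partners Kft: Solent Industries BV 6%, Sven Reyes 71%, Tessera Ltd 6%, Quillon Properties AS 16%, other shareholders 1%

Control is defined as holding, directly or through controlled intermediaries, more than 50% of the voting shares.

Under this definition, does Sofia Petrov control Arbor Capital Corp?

Sofia holds 83% of Ironvale, so Sofia controls Ironvale.
Ironvale holds 60% of Sable, so Sofia controls Sable.
Ironvale holds 81% of Solent, so Sofia controls Solent.
Sable and Solent together hold 85% + 5% = 90% of Oakfield, so Sofia controls Oakfield.
In Arbor, Sofia's side holds only 26%, not > 50%.
So Sofia does not control Arbor.

No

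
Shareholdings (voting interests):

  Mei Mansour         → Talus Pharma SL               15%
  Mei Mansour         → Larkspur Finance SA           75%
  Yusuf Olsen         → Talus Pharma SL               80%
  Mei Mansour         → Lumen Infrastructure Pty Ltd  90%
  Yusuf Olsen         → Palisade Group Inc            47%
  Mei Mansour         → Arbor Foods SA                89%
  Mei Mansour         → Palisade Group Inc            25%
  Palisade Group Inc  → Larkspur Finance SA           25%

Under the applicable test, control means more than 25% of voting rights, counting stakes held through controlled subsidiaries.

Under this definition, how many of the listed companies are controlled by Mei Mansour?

3

Mei holds 89% of Arbor, so Mei controls Arbor.
Mei holds 75% of Larkspur, so Mei controls Larkspur.
Mei holds 90% of Lumen, so Mei controls Lumen.
No other company's threshold is met.
Mei controls 3 companies.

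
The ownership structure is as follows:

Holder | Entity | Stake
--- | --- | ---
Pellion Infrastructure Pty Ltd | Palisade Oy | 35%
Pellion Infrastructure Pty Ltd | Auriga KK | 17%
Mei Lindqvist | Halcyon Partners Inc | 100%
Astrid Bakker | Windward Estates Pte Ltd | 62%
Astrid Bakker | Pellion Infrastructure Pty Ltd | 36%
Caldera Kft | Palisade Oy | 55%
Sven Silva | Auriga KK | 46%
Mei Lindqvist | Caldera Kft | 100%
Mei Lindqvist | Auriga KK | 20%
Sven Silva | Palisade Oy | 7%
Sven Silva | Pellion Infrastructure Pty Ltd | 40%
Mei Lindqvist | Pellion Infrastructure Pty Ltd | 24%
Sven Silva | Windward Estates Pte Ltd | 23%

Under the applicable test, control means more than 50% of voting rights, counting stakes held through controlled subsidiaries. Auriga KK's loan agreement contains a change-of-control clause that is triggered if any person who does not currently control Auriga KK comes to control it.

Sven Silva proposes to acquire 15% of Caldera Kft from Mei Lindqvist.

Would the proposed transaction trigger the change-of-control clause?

No

The purchase adds only to Sven's holdings (Mei's stake shrinks), so Sven is the only person who could newly come to control Auriga.
Sven's largest direct stake is 46% in Auriga, which does not meet the threshold, so Sven controls no company.
In Auriga, Sven's side holds only 46%, not > 50%.
So before the transaction, Sven does not control Auriga.
After the purchase, Sven holds 15% of Caldera directly, and Mei's stake falls to 85%.
Sven's side now holds 15% of Caldera, not > 50%, so Sven still does not control Caldera.
After the transaction, Sven's side holds 46% of Auriga, not > 50%, so Sven still does not control Auriga.
No new person acquires control, so the clause is not triggered.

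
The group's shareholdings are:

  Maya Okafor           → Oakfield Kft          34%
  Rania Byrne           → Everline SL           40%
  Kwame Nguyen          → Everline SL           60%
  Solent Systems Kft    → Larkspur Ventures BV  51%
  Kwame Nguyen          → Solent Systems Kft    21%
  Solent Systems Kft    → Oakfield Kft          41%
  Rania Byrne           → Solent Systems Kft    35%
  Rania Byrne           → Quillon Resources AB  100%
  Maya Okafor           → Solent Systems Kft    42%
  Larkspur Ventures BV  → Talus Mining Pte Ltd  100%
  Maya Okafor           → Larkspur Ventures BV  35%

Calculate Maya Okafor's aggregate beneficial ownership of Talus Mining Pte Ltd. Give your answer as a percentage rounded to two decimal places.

56.42%

Maya reaches Talus along 2 paths.
Via Solent → Larkspur: 42% × 51% × 100% = 21.42%.
Via Larkspur: 35% × 100% = 35%.
Total: 21.42% + 35% = 56.42%.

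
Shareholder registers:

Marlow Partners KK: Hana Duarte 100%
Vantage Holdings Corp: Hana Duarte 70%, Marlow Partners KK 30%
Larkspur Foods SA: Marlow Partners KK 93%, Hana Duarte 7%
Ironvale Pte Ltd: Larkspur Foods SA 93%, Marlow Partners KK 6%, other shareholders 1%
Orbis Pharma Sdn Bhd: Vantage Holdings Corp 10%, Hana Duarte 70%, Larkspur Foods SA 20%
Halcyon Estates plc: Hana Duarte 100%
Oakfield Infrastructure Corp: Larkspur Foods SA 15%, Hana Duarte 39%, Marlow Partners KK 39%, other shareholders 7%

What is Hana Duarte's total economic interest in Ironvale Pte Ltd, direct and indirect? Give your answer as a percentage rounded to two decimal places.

Hana reaches Ironvale along 3 paths.
Via Marlow → Larkspur: 100% × 93% × 93% = 86.49%.
Via Larkspur: 7% × 93% = 6.51%.
Via Marlow: 100% × 6% = 6%.
Total: 86.49% + 6.51% + 6% = 99%.
Rounded: 99.00%.

99.00%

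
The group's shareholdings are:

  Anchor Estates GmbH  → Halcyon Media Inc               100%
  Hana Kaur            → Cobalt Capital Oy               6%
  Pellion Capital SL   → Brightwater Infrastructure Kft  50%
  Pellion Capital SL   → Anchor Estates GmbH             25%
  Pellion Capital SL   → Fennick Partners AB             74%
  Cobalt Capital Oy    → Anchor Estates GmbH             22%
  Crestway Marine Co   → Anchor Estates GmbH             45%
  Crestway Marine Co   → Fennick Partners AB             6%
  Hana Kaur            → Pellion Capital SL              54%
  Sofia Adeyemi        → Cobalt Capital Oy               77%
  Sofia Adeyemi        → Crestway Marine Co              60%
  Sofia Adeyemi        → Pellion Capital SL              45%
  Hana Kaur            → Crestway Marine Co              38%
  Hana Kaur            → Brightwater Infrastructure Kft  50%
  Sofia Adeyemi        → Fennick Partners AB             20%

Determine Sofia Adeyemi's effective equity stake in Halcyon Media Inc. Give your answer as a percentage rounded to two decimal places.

Sofia reaches Halcyon along 3 paths.
Via Pellion → Anchor: 45% × 25% × 100% = 11.25%.
Via Crestway → Anchor: 60% × 45% × 100% = 27%.
Via Cobalt → Anchor: 77% × 22% × 100% = 16.94%.
Total: 11.25% + 27% + 16.94% = 55.19%.

55.19%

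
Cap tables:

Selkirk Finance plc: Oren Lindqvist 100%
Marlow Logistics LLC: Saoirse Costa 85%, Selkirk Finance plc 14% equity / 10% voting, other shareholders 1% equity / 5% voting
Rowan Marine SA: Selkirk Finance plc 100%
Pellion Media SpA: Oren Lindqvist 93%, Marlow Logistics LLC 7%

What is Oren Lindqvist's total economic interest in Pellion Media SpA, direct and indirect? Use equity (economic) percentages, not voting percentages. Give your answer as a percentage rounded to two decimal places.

93.98%

Oren reaches Pellion along 2 paths.
Direct stake: 93% = 93%.
Via Selkirk → Marlow: 100% × 14% × 7% = 0.98%.
Total: 93% + 0.98% = 93.98%.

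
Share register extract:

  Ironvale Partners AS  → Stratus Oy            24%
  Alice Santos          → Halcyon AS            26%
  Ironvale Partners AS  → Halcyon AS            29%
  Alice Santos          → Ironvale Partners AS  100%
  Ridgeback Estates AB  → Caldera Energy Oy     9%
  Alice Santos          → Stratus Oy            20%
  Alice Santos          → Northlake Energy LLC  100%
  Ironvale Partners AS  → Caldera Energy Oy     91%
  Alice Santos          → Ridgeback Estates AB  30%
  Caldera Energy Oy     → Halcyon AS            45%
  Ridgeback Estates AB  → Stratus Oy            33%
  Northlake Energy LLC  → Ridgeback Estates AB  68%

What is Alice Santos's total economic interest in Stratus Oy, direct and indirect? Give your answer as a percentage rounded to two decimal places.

76.34%

Alice reaches Stratus along 4 paths.
Direct stake: 20% = 20%.
Via Northlake → Ridgeback: 100% × 68% × 33% = 22.44%.
Via Ridgeback: 30% × 33% = 9.9%.
Via Ironvale: 100% × 24% = 24%.
Total: 20% + 22.44% + 9.9% + 24% = 76.34%.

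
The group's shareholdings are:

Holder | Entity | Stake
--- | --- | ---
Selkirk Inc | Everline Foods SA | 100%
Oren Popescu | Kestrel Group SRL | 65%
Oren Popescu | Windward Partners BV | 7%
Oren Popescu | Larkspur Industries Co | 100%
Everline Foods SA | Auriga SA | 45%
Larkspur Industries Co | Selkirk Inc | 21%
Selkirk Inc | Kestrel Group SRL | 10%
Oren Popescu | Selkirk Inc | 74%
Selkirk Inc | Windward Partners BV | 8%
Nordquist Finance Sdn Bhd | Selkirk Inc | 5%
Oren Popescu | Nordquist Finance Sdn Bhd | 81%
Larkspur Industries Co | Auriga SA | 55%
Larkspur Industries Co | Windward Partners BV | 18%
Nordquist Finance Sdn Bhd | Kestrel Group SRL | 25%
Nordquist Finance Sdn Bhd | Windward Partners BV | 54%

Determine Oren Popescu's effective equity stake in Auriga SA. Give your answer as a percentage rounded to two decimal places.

Oren reaches Auriga along 4 paths.
Via Larkspur: 100% × 55% = 55%.
Via Selkirk → Everline: 74% × 100% × 45% = 33.3%.
Via Larkspur → Selkirk → Everline: 100% × 21% × 100% × 45% = 9.45%.
Via Nordquist → Selkirk → Everline: 81% × 5% × 100% × 45% = 1.8225%.
Total: 55% + 33.3% + 9.45% + 1.8225% = 99.5725%.
Rounded: 99.57%.

99.57%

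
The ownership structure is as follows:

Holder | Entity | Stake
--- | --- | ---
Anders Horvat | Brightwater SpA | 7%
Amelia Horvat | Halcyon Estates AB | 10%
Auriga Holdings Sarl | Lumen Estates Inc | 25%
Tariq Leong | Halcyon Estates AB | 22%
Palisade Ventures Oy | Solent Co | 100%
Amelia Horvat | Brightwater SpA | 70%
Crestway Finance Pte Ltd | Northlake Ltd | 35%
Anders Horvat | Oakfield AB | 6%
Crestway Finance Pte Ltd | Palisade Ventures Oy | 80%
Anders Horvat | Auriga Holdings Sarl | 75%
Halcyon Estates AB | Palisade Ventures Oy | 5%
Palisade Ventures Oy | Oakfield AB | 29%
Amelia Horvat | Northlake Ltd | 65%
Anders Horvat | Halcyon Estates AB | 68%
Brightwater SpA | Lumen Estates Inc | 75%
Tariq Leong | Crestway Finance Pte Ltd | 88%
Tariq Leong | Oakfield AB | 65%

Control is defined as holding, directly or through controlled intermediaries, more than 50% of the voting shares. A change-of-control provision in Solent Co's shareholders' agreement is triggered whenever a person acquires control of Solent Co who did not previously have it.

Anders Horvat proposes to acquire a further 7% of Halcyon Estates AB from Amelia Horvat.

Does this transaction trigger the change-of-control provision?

No

The purchase adds only to Anders's holdings (Amelia's stake shrinks), so Anders is the only person who could newly come to control Solent.
Anders holds 75% of Auriga, so Anders controls Auriga.
Anders holds 68% of Halcyon, so Anders controls Halcyon.
Neither Anders nor any entity Anders controls holds any voting interest in Solent.
So before the transaction, Anders does not control Solent.
After the purchase, Anders's direct stake in Halcyon rises to 68% + 7% = 75%, and Amelia's stake falls to 3%.
Anders holds 75% of Halcyon, so Anders controls Halcyon.
After the transaction, neither Anders nor any entity Anders controls holds a voting interest in Solent, so Anders still does not control it.
No new person acquires control, so the clause is not triggered.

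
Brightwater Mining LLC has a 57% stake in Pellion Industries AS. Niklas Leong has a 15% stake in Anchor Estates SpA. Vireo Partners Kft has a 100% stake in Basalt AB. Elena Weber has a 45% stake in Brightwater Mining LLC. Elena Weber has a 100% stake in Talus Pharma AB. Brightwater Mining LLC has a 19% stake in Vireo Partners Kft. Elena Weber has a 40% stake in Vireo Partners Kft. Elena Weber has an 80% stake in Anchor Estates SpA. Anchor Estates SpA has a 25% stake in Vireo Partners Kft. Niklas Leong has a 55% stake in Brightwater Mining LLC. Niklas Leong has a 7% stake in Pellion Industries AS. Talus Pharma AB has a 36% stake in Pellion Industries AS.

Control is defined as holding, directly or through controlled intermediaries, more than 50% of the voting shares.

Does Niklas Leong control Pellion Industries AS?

Niklas holds 55% of Brightwater, so Niklas controls Brightwater.
Niklas and Brightwater together hold 7% + 57% = 64% of Pellion, so Niklas controls Pellion.

Yes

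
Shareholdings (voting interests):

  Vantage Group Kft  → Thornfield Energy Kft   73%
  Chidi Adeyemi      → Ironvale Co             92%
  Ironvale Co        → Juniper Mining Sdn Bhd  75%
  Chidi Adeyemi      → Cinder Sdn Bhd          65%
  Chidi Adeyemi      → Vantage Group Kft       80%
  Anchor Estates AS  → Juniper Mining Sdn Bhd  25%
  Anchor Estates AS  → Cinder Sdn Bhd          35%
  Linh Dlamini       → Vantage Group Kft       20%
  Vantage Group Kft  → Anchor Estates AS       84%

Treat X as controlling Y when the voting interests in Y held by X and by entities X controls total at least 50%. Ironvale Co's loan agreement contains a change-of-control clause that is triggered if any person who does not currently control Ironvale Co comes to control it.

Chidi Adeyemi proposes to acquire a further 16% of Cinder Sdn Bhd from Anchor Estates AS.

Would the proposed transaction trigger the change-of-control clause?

No

The purchase adds only to Chidi's holdings (Anchor's stake shrinks), so Chidi is the only person who could newly come to control Ironvale.
Chidi holds 92% of Ironvale, so Chidi controls Ironvale.
So Chidi already controls Ironvale before the transaction.
After the purchase, Chidi's direct stake in Cinder rises to 65% + 16% = 81%, and Anchor's stake falls to 19%.
Chidi controlled Ironvale already, so this is not a new person acquiring control; every other person's position is unchanged or reduced.
No new person acquires control, so the clause is not triggered.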